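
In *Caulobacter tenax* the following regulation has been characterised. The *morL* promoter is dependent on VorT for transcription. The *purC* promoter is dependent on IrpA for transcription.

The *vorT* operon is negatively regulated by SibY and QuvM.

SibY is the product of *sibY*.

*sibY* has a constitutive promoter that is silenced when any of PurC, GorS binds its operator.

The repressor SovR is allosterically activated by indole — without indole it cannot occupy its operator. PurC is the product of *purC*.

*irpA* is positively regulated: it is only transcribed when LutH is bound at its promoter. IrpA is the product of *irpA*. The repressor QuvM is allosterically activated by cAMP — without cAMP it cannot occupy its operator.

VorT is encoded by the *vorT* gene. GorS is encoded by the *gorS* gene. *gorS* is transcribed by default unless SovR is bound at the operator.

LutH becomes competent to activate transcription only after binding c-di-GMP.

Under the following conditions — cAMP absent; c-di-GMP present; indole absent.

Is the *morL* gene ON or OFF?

c-di-GMP is present, so LutH is active.
No repressor is bound and LutH is active, so *irpA* is transcribed.
So IrpA is produced and active.
No repressor is bound and IrpA is active, so *purC* is transcribed.
So PurC is produced and active.
Indole is absent, so SovR is inactive.
With no repressor bound, *gorS* is transcribed.
So GorS is produced and active.
With repressor PurC bound, *sibY* is not transcribed.
So SibY is not produced.
cAMP is absent, so QuvM is inactive.
With no repressor bound, *vorT* is transcribed.
So VorT is produced and active.
No repressor is bound and VorT is active, so *morL* is transcribed.

ON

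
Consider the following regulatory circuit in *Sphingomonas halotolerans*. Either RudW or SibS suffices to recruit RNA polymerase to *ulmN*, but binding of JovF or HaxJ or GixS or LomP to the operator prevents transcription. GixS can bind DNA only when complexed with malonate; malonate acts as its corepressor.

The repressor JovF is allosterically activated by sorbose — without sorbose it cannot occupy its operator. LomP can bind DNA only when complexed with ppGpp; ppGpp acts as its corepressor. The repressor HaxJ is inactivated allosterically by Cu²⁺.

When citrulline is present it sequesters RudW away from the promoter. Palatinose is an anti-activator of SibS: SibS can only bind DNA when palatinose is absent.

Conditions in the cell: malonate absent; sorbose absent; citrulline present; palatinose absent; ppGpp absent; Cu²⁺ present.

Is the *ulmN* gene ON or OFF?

ON

Sorbose is absent, so JovF is inactive.
Cu²⁺ is present, so HaxJ is inactive.
Malonate is absent, so GixS is inactive.
ppGpp is absent, so LomP is inactive.
Citrulline is present, so RudW is inactive.
Palatinose is absent, so SibS is active.
Activator SibS is present, so *ulmN* is transcribed.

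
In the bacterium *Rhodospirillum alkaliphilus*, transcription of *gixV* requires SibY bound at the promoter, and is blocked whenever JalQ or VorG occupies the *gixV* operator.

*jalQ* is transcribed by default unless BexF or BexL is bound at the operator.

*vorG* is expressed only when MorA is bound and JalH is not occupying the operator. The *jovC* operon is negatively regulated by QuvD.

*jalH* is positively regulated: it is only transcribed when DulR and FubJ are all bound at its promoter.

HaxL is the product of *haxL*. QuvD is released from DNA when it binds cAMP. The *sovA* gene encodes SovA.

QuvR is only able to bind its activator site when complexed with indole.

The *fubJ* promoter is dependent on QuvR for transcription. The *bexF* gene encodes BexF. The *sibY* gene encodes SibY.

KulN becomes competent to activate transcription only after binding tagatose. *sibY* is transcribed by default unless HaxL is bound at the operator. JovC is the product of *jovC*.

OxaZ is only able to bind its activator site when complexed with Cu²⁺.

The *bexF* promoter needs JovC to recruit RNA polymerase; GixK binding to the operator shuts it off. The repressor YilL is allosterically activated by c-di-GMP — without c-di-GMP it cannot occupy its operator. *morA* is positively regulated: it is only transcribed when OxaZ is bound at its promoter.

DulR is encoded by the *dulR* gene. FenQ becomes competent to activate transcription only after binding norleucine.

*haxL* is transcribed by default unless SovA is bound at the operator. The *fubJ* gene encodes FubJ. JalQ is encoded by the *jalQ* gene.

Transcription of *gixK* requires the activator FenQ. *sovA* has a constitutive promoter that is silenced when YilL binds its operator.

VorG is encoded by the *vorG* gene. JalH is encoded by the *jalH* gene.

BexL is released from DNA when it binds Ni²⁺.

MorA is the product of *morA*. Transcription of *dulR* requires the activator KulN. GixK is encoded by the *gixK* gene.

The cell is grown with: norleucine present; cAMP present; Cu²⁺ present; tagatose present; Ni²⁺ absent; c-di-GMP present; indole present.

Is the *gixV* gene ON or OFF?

cAMP is present, so QuvD is inactive.
With no repressor bound, *jovC* is transcribed.
So JovC is produced and active.
Norleucine is present, so FenQ is active.
No repressor is bound and FenQ is active, so *gixK* is transcribed.
So GixK is produced and active.
With repressor GixK bound, *bexF* is not transcribed.
So BexF is not produced.
Ni²⁺ is absent, so BexL is active.
With repressor BexL bound, *jalQ* is not transcribed.
So JalQ is not produced.
c-di-GMP is present, so YilL is active.
With repressor YilL bound, *sovA* is not transcribed.
So SovA is not produced.
With no repressor bound, *haxL* is transcribed.
So HaxL is produced and active.
With repressor HaxL bound, *sibY* is not transcribed.
So SibY is not produced.
Tagatose is present, so KulN is active.
No repressor is bound and KulN is active, so *dulR* is transcribed.
So DulR is produced and active.
Indole is present, so QuvR is active.
No repressor is bound and QuvR is active, so *fubJ* is transcribed.
So FubJ is produced and active.
No repressor is bound and DulR and FubJ are active, so *jalH* is transcribed.
So JalH is produced and active.
Cu²⁺ is present, so OxaZ is active.
No repressor is bound and OxaZ is active, so *morA* is transcribed.
So MorA is produced and active.
With repressor JalH bound, *vorG* is not transcribed.
So VorG is not produced.
Required activator SibY is absent, so *gixV* is not transcribed.

OFF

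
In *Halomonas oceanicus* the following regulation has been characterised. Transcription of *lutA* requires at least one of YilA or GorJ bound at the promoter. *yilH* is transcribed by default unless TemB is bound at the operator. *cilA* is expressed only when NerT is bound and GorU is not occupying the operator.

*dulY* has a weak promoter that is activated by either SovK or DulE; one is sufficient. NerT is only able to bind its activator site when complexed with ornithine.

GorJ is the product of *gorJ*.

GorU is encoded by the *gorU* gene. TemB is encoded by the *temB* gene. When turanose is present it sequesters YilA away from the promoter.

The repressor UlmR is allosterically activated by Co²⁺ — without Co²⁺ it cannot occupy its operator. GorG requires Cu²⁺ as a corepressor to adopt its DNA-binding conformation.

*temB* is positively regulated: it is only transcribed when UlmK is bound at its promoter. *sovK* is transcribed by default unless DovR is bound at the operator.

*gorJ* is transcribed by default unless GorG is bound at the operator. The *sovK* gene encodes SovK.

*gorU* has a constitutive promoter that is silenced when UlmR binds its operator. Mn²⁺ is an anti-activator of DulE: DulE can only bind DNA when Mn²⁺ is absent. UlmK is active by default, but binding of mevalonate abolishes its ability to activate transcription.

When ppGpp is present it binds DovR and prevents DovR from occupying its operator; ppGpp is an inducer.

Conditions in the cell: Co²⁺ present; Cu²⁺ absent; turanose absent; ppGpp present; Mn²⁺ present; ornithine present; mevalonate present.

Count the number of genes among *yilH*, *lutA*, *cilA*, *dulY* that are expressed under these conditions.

4

Mevalonate is present, so UlmK is inactive.
Required activator UlmK is absent, so *temB* is not transcribed.
So TemB is not produced.
With no repressor bound, *yilH* is transcribed.
→ *yilH* is ON.
Turanose is absent, so YilA is active.
Cu²⁺ is absent, so GorG is inactive.
With no repressor bound, *gorJ* is transcribed.
So GorJ is produced and active.
Activator YilA is present, so *lutA* is transcribed.
→ *lutA* is ON.
Ornithine is present, so NerT is active.
Co²⁺ is present, so UlmR is active.
With repressor UlmR bound, *gorU* is not transcribed.
So GorU is not produced.
No repressor is bound and NerT is active, so *cilA* is transcribed.
→ *cilA* is ON.
ppGpp is present, so DovR is inactive.
With no repressor bound, *sovK* is transcribed.
So SovK is produced and active.
Mn²⁺ is present, so DulE is inactive.
Activator SovK is present, so *dulY* is transcribed.
→ *dulY* is ON.
4 of the 4 genes are transcribed.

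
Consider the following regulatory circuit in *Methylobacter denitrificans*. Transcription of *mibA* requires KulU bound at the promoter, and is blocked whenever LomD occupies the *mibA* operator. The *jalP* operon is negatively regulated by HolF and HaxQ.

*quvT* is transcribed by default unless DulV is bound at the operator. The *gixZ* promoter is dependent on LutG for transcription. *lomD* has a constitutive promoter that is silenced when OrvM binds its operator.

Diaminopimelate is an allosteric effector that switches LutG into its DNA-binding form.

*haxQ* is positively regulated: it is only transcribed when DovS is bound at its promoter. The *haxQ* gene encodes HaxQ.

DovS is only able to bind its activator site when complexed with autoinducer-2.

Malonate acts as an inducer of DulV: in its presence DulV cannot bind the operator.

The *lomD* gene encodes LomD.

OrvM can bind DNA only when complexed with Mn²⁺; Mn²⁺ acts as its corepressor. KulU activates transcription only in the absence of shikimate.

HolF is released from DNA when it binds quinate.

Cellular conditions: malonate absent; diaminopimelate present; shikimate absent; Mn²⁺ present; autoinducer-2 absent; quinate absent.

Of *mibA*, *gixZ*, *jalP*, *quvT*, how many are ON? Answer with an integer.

Shikimate is absent, so KulU is active.
Mn²⁺ is present, so OrvM is active.
With repressor OrvM bound, *lomD* is not transcribed.
So LomD is not produced.
No repressor is bound and KulU is active, so *mibA* is transcribed.
→ *mibA* is ON.
Diaminopimelate is present, so LutG is active.
No repressor is bound and LutG is active, so *gixZ* is transcribed.
→ *gixZ* is ON.
Quinate is absent, so HolF is active.
Autoinducer-2 is absent, so DovS is inactive.
Required activator DovS is absent, so *haxQ* is not transcribed.
So HaxQ is not produced.
With repressor HolF bound, *jalP* is not transcribed.
→ *jalP* is OFF.
Malonate is absent, so DulV is active.
With repressor DulV bound, *quvT* is not transcribed.
→ *quvT* is OFF.
2 of the 4 genes are transcribed.

2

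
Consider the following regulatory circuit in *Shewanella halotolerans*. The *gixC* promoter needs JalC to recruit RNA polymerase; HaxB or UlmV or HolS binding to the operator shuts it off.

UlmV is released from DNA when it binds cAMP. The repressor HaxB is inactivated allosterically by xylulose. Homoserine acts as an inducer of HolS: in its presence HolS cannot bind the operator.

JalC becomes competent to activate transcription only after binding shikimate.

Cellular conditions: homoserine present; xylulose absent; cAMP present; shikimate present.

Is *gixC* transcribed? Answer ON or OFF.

OFF

Xylulose is absent, so HaxB is active.
cAMP is present, so UlmV is inactive.
Homoserine is present, so HolS is inactive.
Shikimate is present, so JalC is active.
With repressor HaxB bound, *gixC* is not transcribed.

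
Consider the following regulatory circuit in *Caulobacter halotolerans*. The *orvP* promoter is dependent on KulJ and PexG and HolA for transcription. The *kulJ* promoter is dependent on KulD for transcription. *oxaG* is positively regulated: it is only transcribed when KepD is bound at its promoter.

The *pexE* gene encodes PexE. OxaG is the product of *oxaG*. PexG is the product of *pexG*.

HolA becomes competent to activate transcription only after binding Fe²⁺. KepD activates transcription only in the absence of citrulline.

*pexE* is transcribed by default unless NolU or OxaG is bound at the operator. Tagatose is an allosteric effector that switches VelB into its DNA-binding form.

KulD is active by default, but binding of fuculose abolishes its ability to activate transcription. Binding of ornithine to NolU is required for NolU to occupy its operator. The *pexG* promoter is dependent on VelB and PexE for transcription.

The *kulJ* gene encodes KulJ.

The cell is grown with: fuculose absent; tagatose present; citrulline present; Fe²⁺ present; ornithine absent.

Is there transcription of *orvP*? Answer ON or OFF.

Fuculose is absent, so KulD is active.
No repressor is bound and KulD is active, so *kulJ* is transcribed.
So KulJ is produced and active.
Tagatose is present, so VelB is active.
Ornithine is absent, so NolU is inactive.
Citrulline is present, so KepD is inactive.
Required activator KepD is absent, so *oxaG* is not transcribed.
So OxaG is not produced.
With no repressor bound, *pexE* is transcribed.
So PexE is produced and active.
No repressor is bound and VelB and PexE are active, so *pexG* is transcribed.
So PexG is produced and active.
Fe²⁺ is present, so HolA is active.
No repressor is bound and KulJ and PexG and HolA are active, so *orvP* is transcribed.

ON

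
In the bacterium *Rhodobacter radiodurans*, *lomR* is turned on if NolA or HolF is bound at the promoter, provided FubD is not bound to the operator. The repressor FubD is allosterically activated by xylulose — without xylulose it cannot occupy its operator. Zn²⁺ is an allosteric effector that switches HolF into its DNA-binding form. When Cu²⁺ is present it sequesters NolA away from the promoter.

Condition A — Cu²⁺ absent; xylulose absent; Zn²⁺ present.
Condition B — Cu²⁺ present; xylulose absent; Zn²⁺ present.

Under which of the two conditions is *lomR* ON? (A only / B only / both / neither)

Condition A:
Cu²⁺ is absent, so NolA is active.
Xylulose is absent, so FubD is inactive.
Zn²⁺ is present, so HolF is active.
Activator NolA is present, so *lomR* is transcribed.
→ *lomR* is ON in A.
Condition B:
Cu²⁺ is present, so NolA is inactive.
Xylulose is absent, so FubD is inactive.
Zn²⁺ is present, so HolF is active.
Activator HolF is present, so *lomR* is transcribed.
→ *lomR* is ON in B.

both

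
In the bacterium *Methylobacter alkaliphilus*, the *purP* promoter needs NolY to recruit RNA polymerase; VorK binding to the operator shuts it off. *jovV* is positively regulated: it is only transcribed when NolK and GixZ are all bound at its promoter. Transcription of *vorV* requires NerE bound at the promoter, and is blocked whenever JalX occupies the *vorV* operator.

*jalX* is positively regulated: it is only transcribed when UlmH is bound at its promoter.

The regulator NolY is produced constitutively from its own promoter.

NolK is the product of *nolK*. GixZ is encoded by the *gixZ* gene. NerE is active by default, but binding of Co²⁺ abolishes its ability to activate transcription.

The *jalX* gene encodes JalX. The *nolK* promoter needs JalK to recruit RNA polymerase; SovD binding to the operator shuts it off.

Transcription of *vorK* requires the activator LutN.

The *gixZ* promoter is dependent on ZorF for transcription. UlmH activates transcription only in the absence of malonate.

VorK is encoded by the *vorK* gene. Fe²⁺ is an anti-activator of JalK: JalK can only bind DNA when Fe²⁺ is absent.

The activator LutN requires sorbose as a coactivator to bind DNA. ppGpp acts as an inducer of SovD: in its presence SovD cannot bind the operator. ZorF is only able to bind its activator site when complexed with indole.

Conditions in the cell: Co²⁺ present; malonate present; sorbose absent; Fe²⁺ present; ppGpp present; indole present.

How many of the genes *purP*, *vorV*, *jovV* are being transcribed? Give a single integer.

Sorbose is absent, so LutN is inactive.
Required activator LutN is absent, so *vorK* is not transcribed.
So VorK is not produced.
NolY is produced constitutively and is active.
No repressor is bound and NolY is active, so *purP* is transcribed.
→ *purP* is ON.
Malonate is present, so UlmH is inactive.
Required activator UlmH is absent, so *jalX* is not transcribed.
So JalX is not produced.
Co²⁺ is present, so NerE is inactive.
Required activator NerE is absent, so *vorV* is not transcribed.
→ *vorV* is OFF.
ppGpp is present, so SovD is inactive.
Fe²⁺ is present, so JalK is inactive.
Required activator JalK is absent, so *nolK* is not transcribed.
So NolK is not produced.
Indole is present, so ZorF is active.
No repressor is bound and ZorF is active, so *gixZ* is transcribed.
So GixZ is produced and active.
Required activator NolK is absent, so *jovV* is not transcribed.
→ *jovV* is OFF.
1 of the 3 genes is transcribed.

1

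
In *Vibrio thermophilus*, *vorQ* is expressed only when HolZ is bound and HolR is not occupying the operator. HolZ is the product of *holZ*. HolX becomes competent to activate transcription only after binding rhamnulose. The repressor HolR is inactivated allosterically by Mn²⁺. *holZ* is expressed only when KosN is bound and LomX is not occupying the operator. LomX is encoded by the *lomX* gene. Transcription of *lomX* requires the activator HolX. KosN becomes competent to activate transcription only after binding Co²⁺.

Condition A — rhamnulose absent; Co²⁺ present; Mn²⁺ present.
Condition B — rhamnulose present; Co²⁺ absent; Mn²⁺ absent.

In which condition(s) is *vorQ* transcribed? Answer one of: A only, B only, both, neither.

A only

Condition A:
Rhamnulose is absent, so HolX is inactive.
Required activator HolX is absent, so *lomX* is not transcribed.
So LomX is not produced.
Co²⁺ is present, so KosN is active.
No repressor is bound and KosN is active, so *holZ* is transcribed.
So HolZ is produced and active.
Mn²⁺ is present, so HolR is inactive.
No repressor is bound and HolZ is active, so *vorQ* is transcribed.
→ *vorQ* is ON in A.
Condition B:
Rhamnulose is present, so HolX is active.
No repressor is bound and HolX is active, so *lomX* is transcribed.
So LomX is produced and active.
Co²⁺ is absent, so KosN is inactive.
With repressor LomX bound, *holZ* is not transcribed.
So HolZ is not produced.
Mn²⁺ is absent, so HolR is active.
With repressor HolR bound, *vorQ* is not transcribed.
→ *vorQ* is OFF in B.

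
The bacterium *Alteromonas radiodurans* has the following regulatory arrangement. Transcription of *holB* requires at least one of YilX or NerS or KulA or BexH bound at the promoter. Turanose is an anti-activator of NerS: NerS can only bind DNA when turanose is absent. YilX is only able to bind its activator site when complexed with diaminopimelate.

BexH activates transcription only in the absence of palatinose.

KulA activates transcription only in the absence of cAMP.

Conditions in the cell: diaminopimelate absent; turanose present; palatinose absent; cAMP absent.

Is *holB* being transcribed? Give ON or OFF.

Diaminopimelate is absent, so YilX is inactive.
Turanose is present, so NerS is inactive.
cAMP is absent, so KulA is active.
Palatinose is absent, so BexH is active.
Activator KulA is present, so *holB* is transcribed.

ON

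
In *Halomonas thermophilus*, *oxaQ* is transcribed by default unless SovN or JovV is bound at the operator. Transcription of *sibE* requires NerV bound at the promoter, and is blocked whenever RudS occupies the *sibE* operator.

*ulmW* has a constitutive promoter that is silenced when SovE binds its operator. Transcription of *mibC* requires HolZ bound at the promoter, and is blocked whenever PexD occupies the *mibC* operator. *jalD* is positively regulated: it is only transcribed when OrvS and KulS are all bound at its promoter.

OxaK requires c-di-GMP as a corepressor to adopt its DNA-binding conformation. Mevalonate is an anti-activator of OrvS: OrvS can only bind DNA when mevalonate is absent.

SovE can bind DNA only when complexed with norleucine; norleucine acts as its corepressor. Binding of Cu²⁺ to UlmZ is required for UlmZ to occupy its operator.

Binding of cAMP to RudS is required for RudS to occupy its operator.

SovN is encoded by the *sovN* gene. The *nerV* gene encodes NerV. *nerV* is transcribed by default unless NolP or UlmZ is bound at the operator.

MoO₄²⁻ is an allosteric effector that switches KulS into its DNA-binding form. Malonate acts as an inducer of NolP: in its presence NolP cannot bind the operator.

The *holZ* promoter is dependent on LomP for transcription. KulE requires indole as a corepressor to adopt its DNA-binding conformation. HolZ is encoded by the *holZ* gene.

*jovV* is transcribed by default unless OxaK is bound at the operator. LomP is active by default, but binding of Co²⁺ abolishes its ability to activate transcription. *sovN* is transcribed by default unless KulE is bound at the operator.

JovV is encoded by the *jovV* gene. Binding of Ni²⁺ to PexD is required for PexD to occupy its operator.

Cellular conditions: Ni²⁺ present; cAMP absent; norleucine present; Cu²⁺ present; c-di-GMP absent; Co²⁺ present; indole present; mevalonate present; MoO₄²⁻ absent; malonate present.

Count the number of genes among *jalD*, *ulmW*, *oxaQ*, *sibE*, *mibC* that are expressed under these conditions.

Mevalonate is present, so OrvS is inactive.
MoO₄²⁻ is absent, so KulS is inactive.
Required activator OrvS is absent, so *jalD* is not transcribed.
→ *jalD* is OFF.
Norleucine is present, so SovE is active.
With repressor SovE bound, *ulmW* is not transcribed.
→ *ulmW* is OFF.
Indole is present, so KulE is active.
With repressor KulE bound, *sovN* is not transcribed.
So SovN is not produced.
c-di-GMP is absent, so OxaK is inactive.
With no repressor bound, *jovV* is transcribed.
So JovV is produced and active.
With repressor JovV bound, *oxaQ* is not transcribed.
→ *oxaQ* is OFF.
Malonate is present, so NolP is inactive.
Cu²⁺ is present, so UlmZ is active.
With repressor UlmZ bound, *nerV* is not transcribed.
So NerV is not produced.
cAMP is absent, so RudS is inactive.
Required activator NerV is absent, so *sibE* is not transcribed.
→ *sibE* is OFF.
Ni²⁺ is present, so PexD is active.
Co²⁺ is present, so LomP is inactive.
Required activator LomP is absent, so *holZ* is not transcribed.
So HolZ is not produced.
With repressor PexD bound, *mibC* is not transcribed.
→ *mibC* is OFF.
0 of the 5 genes are transcribed.

0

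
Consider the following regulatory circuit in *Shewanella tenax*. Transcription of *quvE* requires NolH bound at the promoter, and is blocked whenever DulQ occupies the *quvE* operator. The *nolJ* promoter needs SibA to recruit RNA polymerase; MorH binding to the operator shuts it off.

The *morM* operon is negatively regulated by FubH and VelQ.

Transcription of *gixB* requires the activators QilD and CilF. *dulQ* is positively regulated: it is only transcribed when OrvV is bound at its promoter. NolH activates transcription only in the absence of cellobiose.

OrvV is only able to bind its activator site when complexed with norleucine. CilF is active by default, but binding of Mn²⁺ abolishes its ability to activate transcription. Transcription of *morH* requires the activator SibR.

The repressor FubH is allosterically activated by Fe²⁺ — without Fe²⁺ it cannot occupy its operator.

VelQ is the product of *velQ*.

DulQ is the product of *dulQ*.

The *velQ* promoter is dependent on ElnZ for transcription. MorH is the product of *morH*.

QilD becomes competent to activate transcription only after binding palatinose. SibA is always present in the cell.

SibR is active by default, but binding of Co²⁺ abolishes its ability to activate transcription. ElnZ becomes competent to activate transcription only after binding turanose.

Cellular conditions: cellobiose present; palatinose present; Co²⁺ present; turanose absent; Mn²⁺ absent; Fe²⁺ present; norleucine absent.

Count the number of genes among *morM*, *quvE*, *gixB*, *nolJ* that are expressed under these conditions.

2

Fe²⁺ is present, so FubH is active.
Turanose is absent, so ElnZ is inactive.
Required activator ElnZ is absent, so *velQ* is not transcribed.
So VelQ is not produced.
With repressor FubH bound, *morM* is not transcribed.
→ *morM* is OFF.
Norleucine is absent, so OrvV is inactive.
Required activator OrvV is absent, so *dulQ* is not transcribed.
So DulQ is not produced.
Cellobiose is present, so NolH is inactive.
Required activator NolH is absent, so *quvE* is not transcribed.
→ *quvE* is OFF.
Palatinose is present, so QilD is active.
Mn²⁺ is absent, so CilF is active.
No repressor is bound and QilD and CilF are active, so *gixB* is transcribed.
→ *gixB* is ON.
Co²⁺ is present, so SibR is inactive.
Required activator SibR is absent, so *morH* is not transcribed.
So MorH is not produced.
SibA is produced constitutively and is active.
No repressor is bound and SibA is active, so *nolJ* is transcribed.
→ *nolJ* is ON.
2 of the 4 genes are transcribed.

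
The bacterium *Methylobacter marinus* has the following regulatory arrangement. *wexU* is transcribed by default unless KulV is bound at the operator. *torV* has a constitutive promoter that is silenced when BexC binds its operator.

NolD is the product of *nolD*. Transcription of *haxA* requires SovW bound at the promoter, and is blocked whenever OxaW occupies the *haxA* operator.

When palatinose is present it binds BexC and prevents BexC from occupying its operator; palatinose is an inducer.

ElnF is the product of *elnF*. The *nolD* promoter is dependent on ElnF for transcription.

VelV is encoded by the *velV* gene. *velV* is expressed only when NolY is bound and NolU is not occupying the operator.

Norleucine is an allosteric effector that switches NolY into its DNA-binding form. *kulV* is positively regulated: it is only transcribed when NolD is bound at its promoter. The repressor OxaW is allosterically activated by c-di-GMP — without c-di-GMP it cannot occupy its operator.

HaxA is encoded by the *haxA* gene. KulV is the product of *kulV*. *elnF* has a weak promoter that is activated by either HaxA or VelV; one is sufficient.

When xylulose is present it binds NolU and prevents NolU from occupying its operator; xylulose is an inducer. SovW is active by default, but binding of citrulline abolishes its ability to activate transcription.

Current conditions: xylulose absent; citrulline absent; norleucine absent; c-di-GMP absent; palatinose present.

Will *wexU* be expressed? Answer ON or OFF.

OFF

c-di-GMP is absent, so OxaW is inactive.
Citrulline is absent, so SovW is active.
No repressor is bound and SovW is active, so *haxA* is transcribed.
So HaxA is produced and active.
Xylulose is absent, so NolU is active.
Norleucine is absent, so NolY is inactive.
With repressor NolU bound, *velV* is not transcribed.
So VelV is not produced.
Activator HaxA is present, so *elnF* is transcribed.
So ElnF is produced and active.
No repressor is bound and ElnF is active, so *nolD* is transcribed.
So NolD is produced and active.
No repressor is bound and NolD is active, so *kulV* is transcribed.
So KulV is produced and active.
With repressor KulV bound, *wexU* is not transcribed.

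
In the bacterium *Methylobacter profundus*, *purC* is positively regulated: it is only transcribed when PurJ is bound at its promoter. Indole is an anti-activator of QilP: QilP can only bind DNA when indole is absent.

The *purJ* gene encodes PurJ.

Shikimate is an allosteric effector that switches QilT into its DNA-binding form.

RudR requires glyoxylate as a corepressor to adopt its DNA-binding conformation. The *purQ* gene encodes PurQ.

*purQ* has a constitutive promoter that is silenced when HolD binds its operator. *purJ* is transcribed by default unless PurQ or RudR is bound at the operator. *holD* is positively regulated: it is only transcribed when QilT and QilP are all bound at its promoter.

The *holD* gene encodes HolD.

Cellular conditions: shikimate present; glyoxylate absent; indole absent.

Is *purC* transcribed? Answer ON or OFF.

ON

Shikimate is present, so QilT is active.
Indole is absent, so QilP is active.
No repressor is bound and QilT and QilP are active, so *holD* is transcribed.
So HolD is produced and active.
With repressor HolD bound, *purQ* is not transcribed.
So PurQ is not produced.
Glyoxylate is absent, so RudR is inactive.
With no repressor bound, *purJ* is transcribed.
So PurJ is produced and active.
No repressor is bound and PurJ is active, so *purC* is transcribed.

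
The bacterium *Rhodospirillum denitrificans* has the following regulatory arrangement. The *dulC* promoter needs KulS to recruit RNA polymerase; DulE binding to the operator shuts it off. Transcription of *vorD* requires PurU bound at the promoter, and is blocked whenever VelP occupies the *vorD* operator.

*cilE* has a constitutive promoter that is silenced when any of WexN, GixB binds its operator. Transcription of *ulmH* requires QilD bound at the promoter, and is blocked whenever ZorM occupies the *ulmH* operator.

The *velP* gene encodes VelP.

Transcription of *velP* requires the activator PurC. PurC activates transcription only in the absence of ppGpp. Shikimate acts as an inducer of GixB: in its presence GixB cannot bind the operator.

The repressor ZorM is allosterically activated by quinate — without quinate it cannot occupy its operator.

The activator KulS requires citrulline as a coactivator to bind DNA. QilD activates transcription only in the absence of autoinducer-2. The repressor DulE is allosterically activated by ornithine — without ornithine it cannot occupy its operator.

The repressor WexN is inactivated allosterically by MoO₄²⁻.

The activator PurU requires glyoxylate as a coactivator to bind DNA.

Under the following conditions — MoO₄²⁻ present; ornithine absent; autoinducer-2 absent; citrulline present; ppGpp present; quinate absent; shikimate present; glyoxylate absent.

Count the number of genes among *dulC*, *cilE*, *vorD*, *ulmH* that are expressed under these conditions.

Ornithine is absent, so DulE is inactive.
Citrulline is present, so KulS is active.
No repressor is bound and KulS is active, so *dulC* is transcribed.
→ *dulC* is ON.
MoO₄²⁻ is present, so WexN is inactive.
Shikimate is present, so GixB is inactive.
With no repressor bound, *cilE* is transcribed.
→ *cilE* is ON.
Glyoxylate is absent, so PurU is inactive.
ppGpp is present, so PurC is inactive.
Required activator PurC is absent, so *velP* is not transcribed.
So VelP is not produced.
Required activator PurU is absent, so *vorD* is not transcribed.
→ *vorD* is OFF.
Quinate is absent, so ZorM is inactive.
Autoinducer-2 is absent, so QilD is active.
No repressor is bound and QilD is active, so *ulmH* is transcribed.
→ *ulmH* is ON.
3 of the 4 genes are transcribed.

3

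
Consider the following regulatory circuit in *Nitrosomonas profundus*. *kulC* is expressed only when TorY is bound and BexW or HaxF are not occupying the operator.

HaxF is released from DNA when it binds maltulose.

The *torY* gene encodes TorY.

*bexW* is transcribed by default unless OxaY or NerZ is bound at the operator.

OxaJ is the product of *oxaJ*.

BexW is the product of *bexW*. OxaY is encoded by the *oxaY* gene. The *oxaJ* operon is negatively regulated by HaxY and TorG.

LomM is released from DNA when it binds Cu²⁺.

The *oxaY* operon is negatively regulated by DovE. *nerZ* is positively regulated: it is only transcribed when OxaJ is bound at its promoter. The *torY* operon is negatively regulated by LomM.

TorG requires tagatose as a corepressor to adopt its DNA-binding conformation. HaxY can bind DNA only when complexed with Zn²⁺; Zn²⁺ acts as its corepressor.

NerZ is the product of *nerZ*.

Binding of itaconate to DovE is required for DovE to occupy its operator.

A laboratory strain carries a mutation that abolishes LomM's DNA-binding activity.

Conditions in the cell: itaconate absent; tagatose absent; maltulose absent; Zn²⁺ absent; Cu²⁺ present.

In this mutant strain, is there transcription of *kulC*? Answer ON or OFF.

Itaconate is absent, so DovE is inactive.
With no repressor bound, *oxaY* is transcribed.
So OxaY is produced and active.
Zn²⁺ is absent, so HaxY is inactive.
Tagatose is absent, so TorG is inactive.
With no repressor bound, *oxaJ* is transcribed.
So OxaJ is produced and active.
No repressor is bound and OxaJ is active, so *nerZ* is transcribed.
So NerZ is produced and active.
With repressor OxaY bound, *bexW* is not transcribed.
So BexW is not produced.
Maltulose is absent, so HaxF is active.
LomM is non-functional in this strain, so it has no effect.
With no repressor bound, *torY* is transcribed.
So TorY is produced and active.
With repressor HaxF bound, *kulC* is not transcribed.

OFF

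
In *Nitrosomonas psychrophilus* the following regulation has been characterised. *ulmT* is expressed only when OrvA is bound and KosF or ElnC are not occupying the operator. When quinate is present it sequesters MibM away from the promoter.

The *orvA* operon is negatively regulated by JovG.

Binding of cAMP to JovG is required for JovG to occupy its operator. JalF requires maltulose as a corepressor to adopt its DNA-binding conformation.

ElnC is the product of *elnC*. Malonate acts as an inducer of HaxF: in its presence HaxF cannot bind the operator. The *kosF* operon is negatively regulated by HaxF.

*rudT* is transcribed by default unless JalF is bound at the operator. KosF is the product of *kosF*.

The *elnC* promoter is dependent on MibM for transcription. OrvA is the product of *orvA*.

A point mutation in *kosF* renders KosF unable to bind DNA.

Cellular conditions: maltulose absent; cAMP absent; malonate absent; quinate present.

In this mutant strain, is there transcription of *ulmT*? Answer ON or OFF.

ON

KosF is non-functional in this strain, so it has no effect.
Quinate is present, so MibM is inactive.
Required activator MibM is absent, so *elnC* is not transcribed.
So ElnC is not produced.
cAMP is absent, so JovG is inactive.
With no repressor bound, *orvA* is transcribed.
So OrvA is produced and active.
No repressor is bound and OrvA is active, so *ulmT* is transcribed.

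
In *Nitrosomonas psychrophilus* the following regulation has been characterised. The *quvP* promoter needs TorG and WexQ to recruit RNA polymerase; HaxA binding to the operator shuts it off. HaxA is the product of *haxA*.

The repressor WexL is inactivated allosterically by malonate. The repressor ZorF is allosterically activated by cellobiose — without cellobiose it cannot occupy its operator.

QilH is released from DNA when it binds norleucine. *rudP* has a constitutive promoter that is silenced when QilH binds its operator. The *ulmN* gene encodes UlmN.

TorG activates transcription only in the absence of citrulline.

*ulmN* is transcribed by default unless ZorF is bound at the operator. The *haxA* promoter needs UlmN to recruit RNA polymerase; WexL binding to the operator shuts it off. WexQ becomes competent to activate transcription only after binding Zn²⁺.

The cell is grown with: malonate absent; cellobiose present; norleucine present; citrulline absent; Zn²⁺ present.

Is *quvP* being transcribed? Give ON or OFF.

ON

Citrulline is absent, so TorG is active.
Cellobiose is present, so ZorF is active.
With repressor ZorF bound, *ulmN* is not transcribed.
So UlmN is not produced.
Malonate is absent, so WexL is active.
With repressor WexL bound, *haxA* is not transcribed.
So HaxA is not produced.
Zn²⁺ is present, so WexQ is active.
No repressor is bound and TorG and WexQ are active, so *quvP* is transcribed.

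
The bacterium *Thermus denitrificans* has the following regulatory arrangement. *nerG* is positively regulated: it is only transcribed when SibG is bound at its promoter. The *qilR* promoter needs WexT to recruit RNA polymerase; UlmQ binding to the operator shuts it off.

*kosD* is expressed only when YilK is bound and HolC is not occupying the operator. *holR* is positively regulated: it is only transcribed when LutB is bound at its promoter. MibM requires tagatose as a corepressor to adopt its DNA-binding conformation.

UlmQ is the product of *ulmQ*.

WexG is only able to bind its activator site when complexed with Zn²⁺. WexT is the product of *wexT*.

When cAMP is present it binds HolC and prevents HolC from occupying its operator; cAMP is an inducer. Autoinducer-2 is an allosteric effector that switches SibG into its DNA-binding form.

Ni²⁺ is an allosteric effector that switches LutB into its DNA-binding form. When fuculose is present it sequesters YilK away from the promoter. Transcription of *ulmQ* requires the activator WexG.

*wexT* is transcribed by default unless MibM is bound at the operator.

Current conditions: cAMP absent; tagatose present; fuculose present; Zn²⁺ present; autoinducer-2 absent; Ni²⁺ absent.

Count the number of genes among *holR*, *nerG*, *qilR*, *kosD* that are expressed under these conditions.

0

Ni²⁺ is absent, so LutB is inactive.
Required activator LutB is absent, so *holR* is not transcribed.
→ *holR* is OFF.
Autoinducer-2 is absent, so SibG is inactive.
Required activator SibG is absent, so *nerG* is not transcribed.
→ *nerG* is OFF.
Zn²⁺ is present, so WexG is active.
No repressor is bound and WexG is active, so *ulmQ* is transcribed.
So UlmQ is produced and active.
Tagatose is present, so MibM is active.
With repressor MibM bound, *wexT* is not transcribed.
So WexT is not produced.
With repressor UlmQ bound, *qilR* is not transcribed.
→ *qilR* is OFF.
cAMP is absent, so HolC is active.
Fuculose is present, so YilK is inactive.
With repressor HolC bound, *kosD* is not transcribed.
→ *kosD* is OFF.
0 of the 4 genes are transcribed.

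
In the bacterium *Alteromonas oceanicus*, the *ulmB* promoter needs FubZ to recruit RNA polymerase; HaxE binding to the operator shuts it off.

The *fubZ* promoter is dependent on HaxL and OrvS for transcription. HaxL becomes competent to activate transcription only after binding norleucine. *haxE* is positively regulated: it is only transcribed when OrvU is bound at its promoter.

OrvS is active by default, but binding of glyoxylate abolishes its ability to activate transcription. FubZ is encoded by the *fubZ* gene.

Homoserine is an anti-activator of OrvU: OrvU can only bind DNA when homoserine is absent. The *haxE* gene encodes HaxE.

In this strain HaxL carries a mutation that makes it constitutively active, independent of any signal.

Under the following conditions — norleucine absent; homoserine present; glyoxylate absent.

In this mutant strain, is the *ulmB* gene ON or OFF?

HaxL is constitutively active in this strain.
Glyoxylate is absent, so OrvS is active.
No repressor is bound and HaxL and OrvS are active, so *fubZ* is transcribed.
So FubZ is produced and active.
Homoserine is present, so OrvU is inactive.
Required activator OrvU is absent, so *haxE* is not transcribed.
So HaxE is not produced.
No repressor is bound and FubZ is active, so *ulmB* is transcribed.

ON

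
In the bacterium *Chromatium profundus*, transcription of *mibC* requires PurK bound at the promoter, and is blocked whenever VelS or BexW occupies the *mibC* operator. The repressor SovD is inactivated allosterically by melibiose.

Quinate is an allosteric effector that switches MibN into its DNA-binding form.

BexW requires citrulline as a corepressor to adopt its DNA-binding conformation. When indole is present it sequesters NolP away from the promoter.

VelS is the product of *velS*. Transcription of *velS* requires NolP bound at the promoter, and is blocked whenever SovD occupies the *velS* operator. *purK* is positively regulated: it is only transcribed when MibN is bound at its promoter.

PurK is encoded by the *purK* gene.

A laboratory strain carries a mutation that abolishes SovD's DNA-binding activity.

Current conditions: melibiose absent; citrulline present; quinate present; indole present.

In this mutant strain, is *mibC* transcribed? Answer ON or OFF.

Indole is present, so NolP is inactive.
SovD is non-functional in this strain, so it has no effect.
Required activator NolP is absent, so *velS* is not transcribed.
So VelS is not produced.
Quinate is present, so MibN is active.
No repressor is bound and MibN is active, so *purK* is transcribed.
So PurK is produced and active.
Citrulline is present, so BexW is active.
With repressor BexW bound, *mibC* is not transcribed.

OFF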